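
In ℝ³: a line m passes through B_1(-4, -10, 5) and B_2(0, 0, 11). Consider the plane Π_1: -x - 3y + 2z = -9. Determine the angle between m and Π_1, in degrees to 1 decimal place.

A direction vector for m is B_2 − B_1 = (4, 10, 6).
sin θ = |n·v| / (|n||v|) = |-22| / (√14 · √152) = 0.47691.
θ ≈ 28.5°.

28.5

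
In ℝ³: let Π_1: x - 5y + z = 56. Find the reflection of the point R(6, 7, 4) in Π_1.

(12, -23, 10)

λ = (n·R − d)/|n|² = (-25 − 56)/27 = -3.
Reflection = R − 2λn = (6, 7, 4) − (-6)·(1, -5, 1) = (12, -23, 10).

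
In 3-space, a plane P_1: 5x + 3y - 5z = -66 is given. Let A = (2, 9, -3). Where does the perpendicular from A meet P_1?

Foot = A − λn with λ = (n·A − d)/|n|² = (52 − (-66))/59 = 2.
Foot = (2, 9, -3) − 2·(5, 3, -5) = (-8, 3, 7).

(-8, 3, 7)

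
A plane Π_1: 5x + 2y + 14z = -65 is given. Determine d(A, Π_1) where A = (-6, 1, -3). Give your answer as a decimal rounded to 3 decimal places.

0.333

n·A − d = (5)·(-6) + (2)·(1) + (14)·(-3) − (-65) = -5; |n| = √225.
Distance = |-5| / √225 = 5/√225 ≈ 0.333.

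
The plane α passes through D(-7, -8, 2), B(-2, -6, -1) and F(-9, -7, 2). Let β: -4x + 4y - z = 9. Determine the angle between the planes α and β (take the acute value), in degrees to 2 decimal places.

87.33

DB = (5, 2, -3), DF = (-2, 1, 0); a normal to α is DB × DF = (3, 6, 9).
Using D: α has equation 3x + 6y + 9z = -51.
cos θ = |n₁·n₂| / (|n₁||n₂|) = |3| / (√126 · √33).
θ = arccos(0.04652) ≈ 87.33°.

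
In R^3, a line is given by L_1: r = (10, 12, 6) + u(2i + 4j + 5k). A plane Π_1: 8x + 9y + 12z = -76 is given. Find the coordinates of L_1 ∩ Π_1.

(4, 0, -9)

Substitute r = (10, 12, 6) + t(2, 4, 5) into the plane: 260 + 112t = -76, so t = -3.
Intersection: (10, 12, 6) + (-3)·(2, 4, 5) = (4, 0, -9).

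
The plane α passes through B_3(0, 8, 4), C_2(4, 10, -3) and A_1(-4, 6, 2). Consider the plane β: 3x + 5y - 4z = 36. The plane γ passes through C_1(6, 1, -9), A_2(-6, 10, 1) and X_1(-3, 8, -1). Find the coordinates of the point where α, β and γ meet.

B_3C_2 = (4, 2, -7), B_3A_1 = (-4, -2, -2); a normal to α is B_3C_2 × B_3A_1 = (-18, 36, 0).
Using B_3: α has equation -18x + 36y = 288.
C_1A_2 = (-12, 9, 10), C_1X_1 = (-9, 7, 8); a normal to γ is C_1A_2 × C_1X_1 = (2, 6, -3).
Using C_1: γ has equation 2x + 6y - 3z = 45.
Solving the 3×3 linear system -18x + 36y = 288, 3x + 5y - 4z = 36, 2x + 6y - 3z = 45 (e.g. by elimination or Cramer's rule, determinant = -126) gives (0, 8, 1).

(0, 8, 1)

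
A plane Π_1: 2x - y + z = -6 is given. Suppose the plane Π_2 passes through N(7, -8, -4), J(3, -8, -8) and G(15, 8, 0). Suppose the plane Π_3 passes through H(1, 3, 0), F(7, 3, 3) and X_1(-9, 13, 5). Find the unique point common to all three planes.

NJ = (-4, 0, -4), NG = (8, 16, 4); a normal to Π_2 is NJ × NG = (64, -16, -64).
Using N: Π_2 has equation 64x - 16y - 64z = 832.
HF = (6, 0, 3), HX_1 = (-10, 10, 5); a normal to Π_3 is HF × HX_1 = (-30, -60, 60).
Using H: Π_3 has equation -30x - 60y + 60z = -210.
Solving the 3×3 linear system 2x - y + z = -6, 64x - 16y - 64z = 832, -30x - 60y + 60z = -210 (e.g. by elimination or Cramer's rule, determinant = -12000) gives (-1, -8, -12).

(-1, -8, -12)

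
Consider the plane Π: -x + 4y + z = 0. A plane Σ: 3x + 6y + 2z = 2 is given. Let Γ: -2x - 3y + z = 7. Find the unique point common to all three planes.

Solving the 3×3 linear system -x + 4y + z = 0, 3x + 6y + 2z = 2, -2x - 3y + z = 7 (e.g. by elimination or Cramer's rule, determinant = -37) gives (0, -1, 4).

(0, -1, 4)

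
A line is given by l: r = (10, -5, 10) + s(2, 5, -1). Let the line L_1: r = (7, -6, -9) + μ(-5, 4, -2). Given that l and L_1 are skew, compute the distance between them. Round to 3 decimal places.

Common perpendicular direction n = (2, 5, -1) × (-5, 4, -2) = (-6, 9, 33).
With w = (7, -6, -9) − (10, -5, 10) = (-3, -1, -19), w · n = -618.
Distance = |w · n| / |n| = |-618| / √1206 ≈ 17.796.

17.796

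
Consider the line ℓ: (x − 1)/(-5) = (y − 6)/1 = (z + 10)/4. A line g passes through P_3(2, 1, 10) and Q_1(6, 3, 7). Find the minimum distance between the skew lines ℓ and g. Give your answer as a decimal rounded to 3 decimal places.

16.599

ℓ has direction (-5, 1, 4) through (1, 6, -10).
A direction vector for g is Q_1 − P_3 = (4, 2, -3).
Common perpendicular direction n = (-5, 1, 4) × (4, 2, -3) = (-11, 1, -14).
With w = (2, 1, 10) − (1, 6, -10) = (1, -5, 20), w · n = -296.
Distance = |w · n| / |n| = |-296| / √318 ≈ 16.599.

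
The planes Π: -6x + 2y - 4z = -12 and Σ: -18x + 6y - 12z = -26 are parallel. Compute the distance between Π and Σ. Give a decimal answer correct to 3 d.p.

0.445

Rescale Σ by 1/3: -6x + 2y - 4z = -26/3. Then distance = |-12 − (-26/3)| / √56 ≈ 0.445.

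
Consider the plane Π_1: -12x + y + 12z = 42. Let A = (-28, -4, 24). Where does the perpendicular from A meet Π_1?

(-4, -6, 0)

Foot = A − λn with λ = (n·A − d)/|n|² = (620 − 42)/289 = 2.
Foot = (-28, -4, 24) − 2·(-12, 1, 12) = (-4, -6, 0).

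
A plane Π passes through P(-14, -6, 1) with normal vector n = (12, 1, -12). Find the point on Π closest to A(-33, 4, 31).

(-9, 6, 7)

Π: n·r = n·P gives 12x + y - 12z = -186.
Foot = A − λn with λ = (n·A − d)/|n|² = (-764 − (-186))/289 = -2.
Foot = (-33, 4, 31) − (-2)·(12, 1, -12) = (-9, 6, 7).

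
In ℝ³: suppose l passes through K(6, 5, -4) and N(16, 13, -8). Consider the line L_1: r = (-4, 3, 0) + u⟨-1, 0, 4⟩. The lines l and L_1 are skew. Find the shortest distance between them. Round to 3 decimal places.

A direction vector for l is N − K = (10, 8, -4).
Common perpendicular direction n = (10, 8, -4) × (-1, 0, 4) = (32, -36, 8).
With w = (-4, 3, 0) − (6, 5, -4) = (-10, -2, 4), w · n = -216.
Distance = |w · n| / |n| = |-216| / √2384 ≈ 4.424.

4.424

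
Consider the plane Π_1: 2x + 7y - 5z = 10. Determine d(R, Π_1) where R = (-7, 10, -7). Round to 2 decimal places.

9.17

n·R − d = (2)·(-7) + (7)·(10) + (-5)·(-7) − 10 = 81; |n| = √78.
Distance = |81| / √78 = 81/√78 ≈ 9.17.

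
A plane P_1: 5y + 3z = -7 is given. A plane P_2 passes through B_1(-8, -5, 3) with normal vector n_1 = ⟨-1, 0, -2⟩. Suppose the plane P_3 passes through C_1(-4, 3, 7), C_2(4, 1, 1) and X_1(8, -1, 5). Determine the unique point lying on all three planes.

(6, 1, -4)

P_2: n_1·r = n_1·B_1 gives -x - 2z = 2.
C_1C_2 = (8, -2, -6), C_1X_1 = (12, -4, -2); a normal to P_3 is C_1C_2 × C_1X_1 = (-20, -56, -8).
Using C_1: P_3 has equation -20x - 56y - 8z = -144.
Solving the 3×3 linear system 5y + 3z = -7, -x - 2z = 2, -20x - 56y - 8z = -144 (e.g. by elimination or Cramer's rule, determinant = 328) gives (6, 1, -4).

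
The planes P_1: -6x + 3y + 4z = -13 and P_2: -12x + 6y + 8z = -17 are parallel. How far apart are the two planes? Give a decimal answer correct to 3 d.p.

0.576

Rescale P_2 by 1/2: -6x + 3y + 4z = -17/2. Then distance = |-13 − (-17/2)| / √61 ≈ 0.576.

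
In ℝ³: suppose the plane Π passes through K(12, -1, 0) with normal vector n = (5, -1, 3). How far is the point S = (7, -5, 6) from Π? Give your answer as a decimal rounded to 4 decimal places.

Π: n·r = n·K gives 5x - y + 3z = 61.
n·S − d = (5)·(7) + (-1)·(-5) + (3)·(6) − 61 = -3; |n| = √35.
Distance = |-3| / √35 = 3/√35 ≈ 0.5071.

0.5071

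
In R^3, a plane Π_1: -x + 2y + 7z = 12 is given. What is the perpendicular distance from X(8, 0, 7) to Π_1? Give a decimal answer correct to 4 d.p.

3.9464

n·X − d = (-1)·(8) + (2)·(0) + (7)·(7) − 12 = 29; |n| = √54.
Distance = |29| / √54 = 29/√54 ≈ 3.9464.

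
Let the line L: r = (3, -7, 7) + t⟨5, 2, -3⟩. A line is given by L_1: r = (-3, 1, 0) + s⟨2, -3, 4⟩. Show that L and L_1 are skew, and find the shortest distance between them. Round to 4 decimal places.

2.1417

Common perpendicular direction n = (5, 2, -3) × (2, -3, 4) = (-1, -26, -19).
With w = (-3, 1, 0) − (3, -7, 7) = (-6, 8, -7), w · n = -69.
Since n ≠ 0 the lines are not parallel, and w · n = -69 ≠ 0 so they do not intersect; hence they are skew.
Distance = |w · n| / |n| = |-69| / √1038 ≈ 2.1417.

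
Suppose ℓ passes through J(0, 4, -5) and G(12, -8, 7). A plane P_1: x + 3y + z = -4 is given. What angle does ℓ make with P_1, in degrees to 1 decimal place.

10.0

A direction vector for ℓ is G − J = (12, -12, 12).
sin θ = |n·v| / (|n||v|) = |-12| / (√11 · √432) = 0.17408.
θ ≈ 10.0°.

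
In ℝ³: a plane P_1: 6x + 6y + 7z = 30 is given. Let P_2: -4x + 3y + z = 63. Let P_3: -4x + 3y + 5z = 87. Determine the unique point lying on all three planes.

Solving the 3×3 linear system 6x + 6y + 7z = 30, -4x + 3y + z = 63, -4x + 3y + 5z = 87 (e.g. by elimination or Cramer's rule, determinant = 168) gives (-9, 7, 6).

(-9, 7, 6)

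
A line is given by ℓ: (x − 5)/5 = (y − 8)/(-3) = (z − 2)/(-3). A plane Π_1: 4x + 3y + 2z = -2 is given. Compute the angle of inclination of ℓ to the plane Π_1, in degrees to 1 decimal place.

ℓ has direction (5, -3, -3) through (5, 8, 2).
sin θ = |n·v| / (|n||v|) = |5| / (√29 · √43) = 0.14159.
θ ≈ 8.1°.

8.1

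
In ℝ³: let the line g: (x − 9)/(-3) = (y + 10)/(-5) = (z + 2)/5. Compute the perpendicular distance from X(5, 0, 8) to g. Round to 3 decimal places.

g has direction (-3, -5, 5) through (9, -10, -2).
Taking (9, -10, -2) on g with direction v = (-3, -5, 5): w = X − (9, -10, -2) = (-4, 10, 10), and w × v = (100, -10, 50).
Distance = |w × v| / |v| = √12600 / √59 ≈ 14.614.

14.614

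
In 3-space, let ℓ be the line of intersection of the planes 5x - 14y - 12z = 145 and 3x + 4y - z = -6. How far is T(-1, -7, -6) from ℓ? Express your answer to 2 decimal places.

3.73

Direction of ℓ: (5, -14, -12) × (3, 4, -1) = (62, -31, 62).
A point on ℓ: solving the two plane equations with x = 1 gives (1, -4, -7).
Taking (1, -4, -7) on ℓ with direction v = (62, -31, 62): w = T − (1, -4, -7) = (-2, -3, 1), and w × v = (-155, 186, 248).
Distance = |w × v| / |v| = √120125 / √8649 ≈ 3.73.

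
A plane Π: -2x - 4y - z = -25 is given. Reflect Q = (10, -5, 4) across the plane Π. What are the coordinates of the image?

(14, 3, 6)

λ = (n·Q − d)/|n|² = (-4 − (-25))/21 = 1.
Reflection = Q − 2λn = (10, -5, 4) − 2·(-2, -4, -1) = (14, 3, 6).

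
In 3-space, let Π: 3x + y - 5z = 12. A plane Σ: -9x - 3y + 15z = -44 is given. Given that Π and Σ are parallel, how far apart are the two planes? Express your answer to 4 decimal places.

0.4507

Rescale Σ by 1/(-3): 3x + y - 5z = 44/3. Then distance = |12 − (44/3)| / √35 ≈ 0.4507.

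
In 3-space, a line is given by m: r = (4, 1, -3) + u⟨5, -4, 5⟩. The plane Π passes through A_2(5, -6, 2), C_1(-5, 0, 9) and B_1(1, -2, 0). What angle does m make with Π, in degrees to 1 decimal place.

9.7

A_2C_1 = (-10, 6, 7), A_2B_1 = (-4, 4, -2); a normal to Π is A_2C_1 × A_2B_1 = (-40, -48, -16).
Using A_2: Π has equation -40x - 48y - 16z = 56.
sin θ = |n·v| / (|n||v|) = |-88| / (√4160 · √66) = 0.16794.
θ ≈ 9.7°.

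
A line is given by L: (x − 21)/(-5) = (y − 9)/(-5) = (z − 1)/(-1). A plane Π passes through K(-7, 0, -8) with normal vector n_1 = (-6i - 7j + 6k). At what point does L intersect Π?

L has direction (-5, -5, -1) through (21, 9, 1).
Π: n_1·r = n_1·K gives -6x - 7y + 6z = -6.
Substitute r = (21, 9, 1) + t(-5, -5, -1) into the plane: -183 + 59t = -6, so t = 3.
Intersection: (21, 9, 1) + 3·(-5, -5, -1) = (6, -6, -2).

(6, -6, -2)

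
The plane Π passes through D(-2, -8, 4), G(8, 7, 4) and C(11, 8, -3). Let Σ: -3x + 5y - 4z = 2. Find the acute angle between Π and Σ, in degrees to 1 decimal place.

29.6

DG = (10, 15, 0), DC = (13, 16, -7); a normal to Π is DG × DC = (-105, 70, -35).
Using D: Π has equation -105x + 70y - 35z = -490.
cos θ = |n₁·n₂| / (|n₁||n₂|) = |805| / (√17150 · √50).
θ = arccos(0.86932) ≈ 29.6°.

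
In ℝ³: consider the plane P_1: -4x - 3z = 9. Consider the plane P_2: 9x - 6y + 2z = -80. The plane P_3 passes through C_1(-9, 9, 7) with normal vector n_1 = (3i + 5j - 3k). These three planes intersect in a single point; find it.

P_3: n_1·r = n_1·C_1 gives 3x + 5y - 3z = -3.
Solving the 3×3 linear system -4x - 3z = 9, 9x - 6y + 2z = -80, 3x + 5y - 3z = -3 (e.g. by elimination or Cramer's rule, determinant = -221) gives (-6, 6, 5).

(-6, 6, 5)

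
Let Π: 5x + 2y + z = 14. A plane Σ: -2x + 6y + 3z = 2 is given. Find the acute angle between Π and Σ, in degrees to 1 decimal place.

82.5

cos θ = |n₁·n₂| / (|n₁||n₂|) = |5| / (√30 · √49).
θ = arccos(0.13041) ≈ 82.5°.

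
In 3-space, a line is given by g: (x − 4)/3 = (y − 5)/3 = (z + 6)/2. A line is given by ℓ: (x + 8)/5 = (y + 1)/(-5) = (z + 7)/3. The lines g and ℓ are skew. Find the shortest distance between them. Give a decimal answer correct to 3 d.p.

g has direction (3, 3, 2) through (4, 5, -6).
ℓ has direction (5, -5, 3) through (-8, -1, -7).
Common perpendicular direction n = (3, 3, 2) × (5, -5, 3) = (19, 1, -30).
With w = (-8, -1, -7) − (4, 5, -6) = (-12, -6, -1), w · n = -204.
Distance = |w · n| / |n| = |-204| / √1262 ≈ 5.742.

5.742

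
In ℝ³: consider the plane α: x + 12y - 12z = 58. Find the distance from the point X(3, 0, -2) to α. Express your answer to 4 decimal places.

1.8235

n·X − d = (1)·(3) + (12)·(0) + (-12)·(-2) − 58 = -31; |n| = √289.
Distance = |-31| / √289 = 31/√289 ≈ 1.8235.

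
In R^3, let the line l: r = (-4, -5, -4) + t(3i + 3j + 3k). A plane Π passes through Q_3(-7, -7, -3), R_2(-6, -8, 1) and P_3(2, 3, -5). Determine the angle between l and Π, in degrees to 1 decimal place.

Q_3R_2 = (1, -1, 4), Q_3P_3 = (9, 10, -2); a normal to Π is Q_3R_2 × Q_3P_3 = (-38, 38, 19).
Using Q_3: Π has equation -38x + 38y + 19z = -57.
sin θ = |n·v| / (|n||v|) = |57| / (√3249 · √27) = 0.19245.
θ ≈ 11.1°.

11.1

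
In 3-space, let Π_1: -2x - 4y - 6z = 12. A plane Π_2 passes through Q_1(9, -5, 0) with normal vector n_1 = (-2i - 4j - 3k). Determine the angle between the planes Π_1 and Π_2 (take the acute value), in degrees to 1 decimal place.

19.4

Π_2: n_1·r = n_1·Q_1 gives -2x - 4y - 3z = 2.
cos θ = |n₁·n₂| / (|n₁||n₂|) = |38| / (√56 · √29).
θ = arccos(0.94295) ≈ 19.4°.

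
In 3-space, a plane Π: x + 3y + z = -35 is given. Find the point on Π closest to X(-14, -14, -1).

(-12, -8, 1)

Foot = X − λn with λ = (n·X − d)/|n|² = (-57 − (-35))/11 = -2.
Foot = (-14, -14, -1) − (-2)·(1, 3, 1) = (-12, -8, 1).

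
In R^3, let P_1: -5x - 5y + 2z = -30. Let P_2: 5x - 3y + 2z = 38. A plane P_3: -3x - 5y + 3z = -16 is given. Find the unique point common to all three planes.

Solving the 3×3 linear system -5x - 5y + 2z = -30, 5x - 3y + 2z = 38, -3x - 5y + 3z = -16 (e.g. by elimination or Cramer's rule, determinant = 32) gives (7, -1, 0).

(7, -1, 0)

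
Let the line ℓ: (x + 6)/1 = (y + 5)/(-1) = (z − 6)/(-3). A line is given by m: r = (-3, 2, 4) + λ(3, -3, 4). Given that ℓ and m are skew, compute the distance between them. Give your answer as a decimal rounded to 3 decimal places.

7.071

ℓ has direction (1, -1, -3) through (-6, -5, 6).
Common perpendicular direction n = (1, -1, -3) × (3, -3, 4) = (-13, -13, 0).
With w = (-3, 2, 4) − (-6, -5, 6) = (3, 7, -2), w · n = -130.
Distance = |w · n| / |n| = |-130| / √338 ≈ 7.071.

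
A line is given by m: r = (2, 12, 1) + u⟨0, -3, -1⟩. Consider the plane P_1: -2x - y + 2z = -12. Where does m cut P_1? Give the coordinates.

(2, 6, -1)

Substitute r = (2, 12, 1) + t(0, -3, -1) into the plane: -14 + 1t = -12, so t = 2.
Intersection: (2, 12, 1) + 2·(0, -3, -1) = (2, 6, -1).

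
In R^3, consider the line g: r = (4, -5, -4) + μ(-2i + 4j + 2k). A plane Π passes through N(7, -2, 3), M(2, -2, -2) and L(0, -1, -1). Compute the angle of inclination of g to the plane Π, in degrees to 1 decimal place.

29.5

NM = (-5, 0, -5), NL = (-7, 1, -4); a normal to Π is NM × NL = (5, 15, -5).
Using N: Π has equation 5x + 15y - 5z = -10.
sin θ = |n·v| / (|n||v|) = |40| / (√275 · √24) = 0.49237.
θ ≈ 29.5°.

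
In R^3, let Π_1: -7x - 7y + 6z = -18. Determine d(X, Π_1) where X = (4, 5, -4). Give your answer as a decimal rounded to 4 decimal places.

5.9607

n·X − d = (-7)·(4) + (-7)·(5) + (6)·(-4) − (-18) = -69; |n| = √134.
Distance = |-69| / √134 = 69/√134 ≈ 5.9607.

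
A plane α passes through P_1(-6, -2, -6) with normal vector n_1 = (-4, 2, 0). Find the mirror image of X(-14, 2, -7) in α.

α: n_1·r = n_1·P_1 gives -4x + 2y = 20.
λ = (n·X − d)/|n|² = (60 − 20)/20 = 2.
Reflection = X − 2λn = (-14, 2, -7) − 4·(-4, 2, 0) = (2, -6, -7).

(2, -6, -7)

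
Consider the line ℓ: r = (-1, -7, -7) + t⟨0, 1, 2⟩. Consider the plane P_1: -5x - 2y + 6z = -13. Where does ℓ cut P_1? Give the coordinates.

Substitute r = (-1, -7, -7) + t(0, 1, 2) into the plane: -23 + 10t = -13, so t = 1.
Intersection: (-1, -7, -7) + 1·(0, 1, 2) = (-1, -6, -5).

(-1, -6, -5)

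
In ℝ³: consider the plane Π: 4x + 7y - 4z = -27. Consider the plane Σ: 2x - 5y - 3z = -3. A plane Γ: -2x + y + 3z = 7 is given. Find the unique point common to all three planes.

Solving the 3×3 linear system 4x + 7y - 4z = -27, 2x - 5y - 3z = -3, -2x + y + 3z = 7 (e.g. by elimination or Cramer's rule, determinant = -16) gives (-7, -1, -2).

(-7, -1, -2)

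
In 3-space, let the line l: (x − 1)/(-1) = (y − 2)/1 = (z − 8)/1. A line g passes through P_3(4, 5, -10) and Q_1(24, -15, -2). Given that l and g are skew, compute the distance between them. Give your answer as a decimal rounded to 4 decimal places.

l has direction (-1, 1, 1) through (1, 2, 8).
A direction vector for g is Q_1 − P_3 = (20, -20, 8).
Common perpendicular direction n = (-1, 1, 1) × (20, -20, 8) = (28, 28, 0).
With w = (4, 5, -10) − (1, 2, 8) = (3, 3, -18), w · n = 168.
Distance = |w · n| / |n| = |168| / √1568 ≈ 4.2426.

4.2426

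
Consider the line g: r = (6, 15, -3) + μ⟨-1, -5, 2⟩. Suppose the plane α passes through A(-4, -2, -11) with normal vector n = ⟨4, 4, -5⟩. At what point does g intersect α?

(4, 5, 1)

α: n·r = n·A gives 4x + 4y - 5z = 31.
Substitute r = (6, 15, -3) + t(-1, -5, 2) into the plane: 99 + (-34)t = 31, so t = 2.
Intersection: (6, 15, -3) + 2·(-1, -5, 2) = (4, 5, 1).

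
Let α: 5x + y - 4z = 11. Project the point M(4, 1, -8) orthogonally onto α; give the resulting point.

(-1, 0, -4)

Foot = M − λn with λ = (n·M − d)/|n|² = (53 − 11)/42 = 1.
Foot = (4, 1, -8) − 1·(5, 1, -4) = (-1, 0, -4).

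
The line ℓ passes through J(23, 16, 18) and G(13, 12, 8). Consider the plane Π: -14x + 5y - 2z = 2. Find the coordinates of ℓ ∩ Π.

A direction vector for ℓ is G − J = (-10, -4, -10).
Substitute r = (23, 16, 18) + t(-10, -4, -10) into the plane: -278 + 140t = 2, so t = 2.
Intersection: (23, 16, 18) + 2·(-10, -4, -10) = (3, 8, -2).

(3, 8, -2)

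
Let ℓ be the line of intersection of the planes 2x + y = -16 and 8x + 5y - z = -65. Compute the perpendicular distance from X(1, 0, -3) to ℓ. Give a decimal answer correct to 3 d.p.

Direction of ℓ: (2, 1, 0) × (8, 5, -1) = (-1, 2, 2).
A point on ℓ: solving the two plane equations with x = -6 gives (-6, -4, -3).
Taking (-6, -4, -3) on ℓ with direction v = (-1, 2, 2): w = X − (-6, -4, -3) = (7, 4, 0), and w × v = (8, -14, 18).
Distance = |w × v| / |v| = √584 / √9 ≈ 8.055.

8.055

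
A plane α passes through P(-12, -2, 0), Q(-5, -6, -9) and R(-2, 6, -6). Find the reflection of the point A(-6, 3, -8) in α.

(-2, 1, -4)

PQ = (7, -4, -9), PR = (10, 8, -6); a normal to α is PQ × PR = (96, -48, 96).
Using P: α has equation 96x - 48y + 96z = -1056.
λ = (n·A − d)/|n|² = (-1488 − (-1056))/20736 = -1/48.
Reflection = A − 2λn = (-6, 3, -8) − (-1/24)·(96, -48, 96) = (-2, 1, -4).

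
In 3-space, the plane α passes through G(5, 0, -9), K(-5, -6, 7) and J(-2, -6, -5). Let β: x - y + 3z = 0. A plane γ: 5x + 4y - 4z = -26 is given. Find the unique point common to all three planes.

(-2, -5, -1)

GK = (-10, -6, 16), GJ = (-7, -6, 4); a normal to α is GK × GJ = (72, -72, 18).
Using G: α has equation 72x - 72y + 18z = 198.
Solving the 3×3 linear system 72x - 72y + 18z = 198, x - y + 3z = 0, 5x + 4y - 4z = -26 (e.g. by elimination or Cramer's rule, determinant = -1782) gives (-2, -5, -1).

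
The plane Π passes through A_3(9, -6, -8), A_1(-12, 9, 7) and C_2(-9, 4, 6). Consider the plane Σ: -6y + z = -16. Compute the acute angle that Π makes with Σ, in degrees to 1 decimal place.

81.0

A_3A_1 = (-21, 15, 15), A_3C_2 = (-18, 10, 14); a normal to Π is A_3A_1 × A_3C_2 = (60, 24, 60).
Using A_3: Π has equation 60x + 24y + 60z = -84.
cos θ = |n₁·n₂| / (|n₁||n₂|) = |-84| / (√7776 · √37).
θ = arccos(0.15660) ≈ 81.0°.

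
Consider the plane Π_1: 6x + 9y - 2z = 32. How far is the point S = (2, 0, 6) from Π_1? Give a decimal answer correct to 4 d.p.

n·S − d = (6)·(2) + (9)·(0) + (-2)·(6) − 32 = -32; |n| = √121.
Distance = |-32| / √121 = 32/√121 ≈ 2.9091.

2.9091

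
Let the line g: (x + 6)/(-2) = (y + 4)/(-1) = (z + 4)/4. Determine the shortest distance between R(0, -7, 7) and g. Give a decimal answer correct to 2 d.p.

10.38

g has direction (-2, -1, 4) through (-6, -4, -4).
Taking (-6, -4, -4) on g with direction v = (-2, -1, 4): w = R − (-6, -4, -4) = (6, -3, 11), and w × v = (-1, -46, -12).
Distance = |w × v| / |v| = √2261 / √21 ≈ 10.38.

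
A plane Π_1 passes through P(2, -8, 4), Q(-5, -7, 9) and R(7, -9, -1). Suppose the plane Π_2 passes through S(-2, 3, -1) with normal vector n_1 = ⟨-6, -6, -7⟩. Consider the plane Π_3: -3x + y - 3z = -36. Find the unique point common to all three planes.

(10, -9, -1)

PQ = (-7, 1, 5), PR = (5, -1, -5); a normal to Π_1 is PQ × PR = (0, -10, 2).
Using P: Π_1 has equation -10y + 2z = 88.
Π_2: n_1·r = n_1·S gives -6x - 6y - 7z = 1.
Solving the 3×3 linear system -10y + 2z = 88, -6x - 6y - 7z = 1, -3x + y - 3z = -36 (e.g. by elimination or Cramer's rule, determinant = -78) gives (10, -9, -1).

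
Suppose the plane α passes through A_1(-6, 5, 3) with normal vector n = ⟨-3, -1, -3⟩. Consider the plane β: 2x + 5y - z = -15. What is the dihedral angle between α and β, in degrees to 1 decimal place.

70.4

α: n·r = n·A_1 gives -3x - y - 3z = 4.
cos θ = |n₁·n₂| / (|n₁||n₂|) = |-8| / (√19 · √30).
θ = arccos(0.33508) ≈ 70.4°.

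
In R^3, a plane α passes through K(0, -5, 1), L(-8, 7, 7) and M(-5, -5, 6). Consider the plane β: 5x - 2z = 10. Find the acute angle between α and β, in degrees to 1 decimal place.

KL = (-8, 12, 6), KM = (-5, 0, 5); a normal to α is KL × KM = (60, 10, 60).
Using K: α has equation 60x + 10y + 60z = 10.
cos θ = |n₁·n₂| / (|n₁||n₂|) = |180| / (√7300 · √29).
θ = arccos(0.39121) ≈ 67.0°.

67.0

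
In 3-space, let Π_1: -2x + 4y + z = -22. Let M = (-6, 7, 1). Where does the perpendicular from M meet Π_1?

Foot = M − λn with λ = (n·M − d)/|n|² = (41 − (-22))/21 = 3.
Foot = (-6, 7, 1) − 3·(-2, 4, 1) = (0, -5, -2).

(0, -5, -2)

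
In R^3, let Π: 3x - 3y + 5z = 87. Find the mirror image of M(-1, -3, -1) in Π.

λ = (n·M − d)/|n|² = (1 − 87)/43 = -2.
Reflection = M − 2λn = (-1, -3, -1) − (-4)·(3, -3, 5) = (11, -15, 19).

(11, -15, 19)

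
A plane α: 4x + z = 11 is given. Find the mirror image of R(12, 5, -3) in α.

λ = (n·R − d)/|n|² = (45 − 11)/17 = 2.
Reflection = R − 2λn = (12, 5, -3) − 4·(4, 0, 1) = (-4, 5, -7).

(-4, 5, -7)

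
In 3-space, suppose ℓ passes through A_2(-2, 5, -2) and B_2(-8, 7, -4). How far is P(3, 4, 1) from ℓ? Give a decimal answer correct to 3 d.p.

A direction vector for ℓ is B_2 − A_2 = (-6, 2, -2).
Taking (-2, 5, -2) on ℓ with direction v = (-6, 2, -2): w = P − (-2, 5, -2) = (5, -1, 3), and w × v = (-4, -8, 4).
Distance = |w × v| / |v| = √96 / √44 ≈ 1.477.

1.477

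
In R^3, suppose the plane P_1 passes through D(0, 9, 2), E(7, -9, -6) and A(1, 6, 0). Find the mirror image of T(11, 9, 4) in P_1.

(-5, 1, 8)

DE = (7, -18, -8), DA = (1, -3, -2); a normal to P_1 is DE × DA = (12, 6, -3).
Using D: P_1 has equation 12x + 6y - 3z = 48.
λ = (n·T − d)/|n|² = (174 − 48)/189 = 2/3.
Reflection = T − 2λn = (11, 9, 4) − (4/3)·(12, 6, -3) = (-5, 1, 8).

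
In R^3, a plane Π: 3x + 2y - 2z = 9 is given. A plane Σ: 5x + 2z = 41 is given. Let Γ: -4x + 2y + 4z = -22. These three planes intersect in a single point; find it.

(7, -3, 3)

Solving the 3×3 linear system 3x + 2y - 2z = 9, 5x + 2z = 41, -4x + 2y + 4z = -22 (e.g. by elimination or Cramer's rule, determinant = -88) gives (7, -3, 3).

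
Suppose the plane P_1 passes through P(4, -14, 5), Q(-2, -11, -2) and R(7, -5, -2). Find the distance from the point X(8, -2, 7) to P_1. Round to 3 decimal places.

PQ = (-6, 3, -7), PR = (3, 9, -7); a normal to P_1 is PQ × PR = (42, -63, -63).
Using P: P_1 has equation 42x - 63y - 63z = 735.
n·X − d = (42)·(8) + (-63)·(-2) + (-63)·(7) − 735 = -714; |n| = √9702.
Distance = |-714| / √9702 = 714/√9702 ≈ 7.249.

7.249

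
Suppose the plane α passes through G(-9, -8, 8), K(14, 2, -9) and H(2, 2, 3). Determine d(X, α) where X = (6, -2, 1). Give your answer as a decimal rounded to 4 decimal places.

2.8642

GK = (23, 10, -17), GH = (11, 10, -5); a normal to α is GK × GH = (120, -72, 120).
Using G: α has equation 120x - 72y + 120z = 456.
n·X − d = (120)·(6) + (-72)·(-2) + (120)·(1) − 456 = 528; |n| = √33984.
Distance = |528| / √33984 = 528/√33984 ≈ 2.8642.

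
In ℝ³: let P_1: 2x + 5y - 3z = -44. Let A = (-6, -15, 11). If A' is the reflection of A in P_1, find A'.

λ = (n·A − d)/|n|² = (-120 − (-44))/38 = -2.
Reflection = A − 2λn = (-6, -15, 11) − (-4)·(2, 5, -3) = (2, 5, -1).

(2, 5, -1)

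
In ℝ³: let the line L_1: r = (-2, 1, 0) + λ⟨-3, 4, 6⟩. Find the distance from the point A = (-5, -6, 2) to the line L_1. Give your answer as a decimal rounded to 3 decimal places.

Taking (-2, 1, 0) on L_1 with direction v = (-3, 4, 6): w = A − (-2, 1, 0) = (-3, -7, 2), and w × v = (-50, 12, -33).
Distance = |w × v| / |v| = √3733 / √61 ≈ 7.823.

7.823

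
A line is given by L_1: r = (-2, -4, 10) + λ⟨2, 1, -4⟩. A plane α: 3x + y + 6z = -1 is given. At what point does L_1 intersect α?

Substitute r = (-2, -4, 10) + t(2, 1, -4) into the plane: 50 + (-17)t = -1, so t = 3.
Intersection: (-2, -4, 10) + 3·(2, 1, -4) = (4, -1, -2).

(4, -1, -2)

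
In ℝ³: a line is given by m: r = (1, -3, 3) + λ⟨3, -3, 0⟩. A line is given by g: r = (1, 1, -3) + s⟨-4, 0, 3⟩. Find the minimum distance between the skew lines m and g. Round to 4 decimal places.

Common perpendicular direction n = (3, -3, 0) × (-4, 0, 3) = (-9, -9, -12).
With w = (1, 1, -3) − (1, -3, 3) = (0, 4, -6), w · n = 36.
Distance = |w · n| / |n| = |36| / √306 ≈ 2.0580.

2.0580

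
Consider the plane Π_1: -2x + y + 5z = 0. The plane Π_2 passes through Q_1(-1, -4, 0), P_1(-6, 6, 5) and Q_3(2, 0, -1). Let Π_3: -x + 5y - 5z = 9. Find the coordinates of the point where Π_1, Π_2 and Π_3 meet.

Q_1P_1 = (-5, 10, 5), Q_1Q_3 = (3, 4, -1); a normal to Π_2 is Q_1P_1 × Q_1Q_3 = (-30, 10, -50).
Using Q_1: Π_2 has equation -30x + 10y - 50z = -10.
Solving the 3×3 linear system -2x + y + 5z = 0, -30x + 10y - 50z = -10, -x + 5y - 5z = 9 (e.g. by elimination or Cramer's rule, determinant = -1200) gives (1, 2, 0).

(1, 2, 0)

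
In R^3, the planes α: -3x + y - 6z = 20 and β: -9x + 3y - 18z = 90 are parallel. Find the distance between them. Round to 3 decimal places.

Rescale β by 1/3: -3x + y - 6z = 30. Then distance = |20 − 30| / √46 ≈ 1.474.

1.474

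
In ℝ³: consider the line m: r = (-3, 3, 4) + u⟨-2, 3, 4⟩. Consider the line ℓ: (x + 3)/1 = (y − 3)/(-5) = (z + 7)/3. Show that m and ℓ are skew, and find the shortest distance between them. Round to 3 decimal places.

2.447

ℓ has direction (1, -5, 3) through (-3, 3, -7).
Common perpendicular direction n = (-2, 3, 4) × (1, -5, 3) = (29, 10, 7).
With w = (-3, 3, -7) − (-3, 3, 4) = (0, 0, -11), w · n = -77.
Since n ≠ 0 the lines are not parallel, and w · n = -77 ≠ 0 so they do not intersect; hence they are skew.
Distance = |w · n| / |n| = |-77| / √990 ≈ 2.447.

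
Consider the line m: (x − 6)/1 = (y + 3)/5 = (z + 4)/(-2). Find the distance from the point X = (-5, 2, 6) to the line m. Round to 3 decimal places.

m has direction (1, 5, -2) through (6, -3, -4).
Taking (6, -3, -4) on m with direction v = (1, 5, -2): w = X − (6, -3, -4) = (-11, 5, 10), and w × v = (-60, -12, -60).
Distance = |w × v| / |v| = √7344 / √30 ≈ 15.646.

15.646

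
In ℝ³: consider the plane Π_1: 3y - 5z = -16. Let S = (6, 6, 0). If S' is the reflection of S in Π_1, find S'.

λ = (n·S − d)/|n|² = (18 − (-16))/34 = 1.
Reflection = S − 2λn = (6, 6, 0) − 2·(0, 3, -5) = (6, 0, 10).

(6, 0, 10)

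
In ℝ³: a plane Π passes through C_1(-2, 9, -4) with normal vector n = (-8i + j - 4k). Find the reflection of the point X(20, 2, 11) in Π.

(-28, 8, -13)

Π: n·r = n·C_1 gives -8x + y - 4z = 41.
λ = (n·X − d)/|n|² = (-202 − 41)/81 = -3.
Reflection = X − 2λn = (20, 2, 11) − (-6)·(-8, 1, -4) = (-28, 8, -13).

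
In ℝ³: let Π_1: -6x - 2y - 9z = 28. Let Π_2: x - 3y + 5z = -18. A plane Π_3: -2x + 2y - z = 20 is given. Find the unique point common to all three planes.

Solving the 3×3 linear system -6x - 2y - 9z = 28, x - 3y + 5z = -18, -2x + 2y - z = 20 (e.g. by elimination or Cramer's rule, determinant = 96) gives (-6, 4, 0).

(-6, 4, 0)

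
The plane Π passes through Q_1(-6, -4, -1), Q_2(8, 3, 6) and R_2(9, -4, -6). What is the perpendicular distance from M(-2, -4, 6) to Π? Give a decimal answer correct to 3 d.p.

Q_1Q_2 = (14, 7, 7), Q_1R_2 = (15, 0, -5); a normal to Π is Q_1Q_2 × Q_1R_2 = (-35, 175, -105).
Using Q_1: Π has equation -35x + 175y - 105z = -385.
n·M − d = (-35)·(-2) + (175)·(-4) + (-105)·(6) − (-385) = -875; |n| = √42875.
Distance = |-875| / √42875 = 875/√42875 ≈ 4.226.

4.226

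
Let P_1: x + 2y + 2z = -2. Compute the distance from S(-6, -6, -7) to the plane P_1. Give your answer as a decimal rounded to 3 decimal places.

10.000

n·S − d = (1)·(-6) + (2)·(-6) + (2)·(-7) − (-2) = -30; |n| = √9.
Distance = |-30| / √9 = 30/√9 ≈ 10.000.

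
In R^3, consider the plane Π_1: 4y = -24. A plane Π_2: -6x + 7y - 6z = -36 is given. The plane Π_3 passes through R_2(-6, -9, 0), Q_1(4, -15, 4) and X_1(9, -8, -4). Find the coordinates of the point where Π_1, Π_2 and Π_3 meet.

(4, -6, -5)

R_2Q_1 = (10, -6, 4), R_2X_1 = (15, 1, -4); a normal to Π_3 is R_2Q_1 × R_2X_1 = (20, 100, 100).
Using R_2: Π_3 has equation 20x + 100y + 100z = -1020.
Solving the 3×3 linear system 4y = -24, -6x + 7y - 6z = -36, 20x + 100y + 100z = -1020 (e.g. by elimination or Cramer's rule, determinant = 1920) gives (4, -6, -5).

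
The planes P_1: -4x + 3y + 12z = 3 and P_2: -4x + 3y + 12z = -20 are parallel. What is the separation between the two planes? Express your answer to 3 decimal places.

1.769

Same normal n = (-4, 3, 12) with |n| = √169; distance = |3 − (-20)| / |n| = 23/√169 ≈ 1.769.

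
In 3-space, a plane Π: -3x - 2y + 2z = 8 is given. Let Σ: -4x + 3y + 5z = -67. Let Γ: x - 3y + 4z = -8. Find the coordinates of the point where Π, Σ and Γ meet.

Solving the 3×3 linear system -3x - 2y + 2z = 8, -4x + 3y + 5z = -67, x - 3y + 4z = -8 (e.g. by elimination or Cramer's rule, determinant = -105) gives (-2, -10, -9).

(-2, -10, -9)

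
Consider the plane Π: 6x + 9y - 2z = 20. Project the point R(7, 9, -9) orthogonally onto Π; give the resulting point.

Foot = R − λn with λ = (n·R − d)/|n|² = (141 − 20)/121 = 1.
Foot = (7, 9, -9) − 1·(6, 9, -2) = (1, 0, -7).

(1, 0, -7)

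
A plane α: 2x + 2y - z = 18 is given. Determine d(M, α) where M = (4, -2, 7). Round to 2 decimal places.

n·M − d = (2)·(4) + (2)·(-2) + (-1)·(7) − 18 = -21; |n| = √9.
Distance = |-21| / √9 = 21/√9 ≈ 7.00.

7.00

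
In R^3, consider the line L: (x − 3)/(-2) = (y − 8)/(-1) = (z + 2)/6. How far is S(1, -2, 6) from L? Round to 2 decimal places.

8.62

L has direction (-2, -1, 6) through (3, 8, -2).
Taking (3, 8, -2) on L with direction v = (-2, -1, 6): w = S − (3, 8, -2) = (-2, -10, 8), and w × v = (-52, -4, -18).
Distance = |w × v| / |v| = √3044 / √41 ≈ 8.62.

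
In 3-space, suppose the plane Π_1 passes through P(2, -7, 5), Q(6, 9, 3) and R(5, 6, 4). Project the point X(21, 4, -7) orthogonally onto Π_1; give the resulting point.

(11, 6, -11)

PQ = (4, 16, -2), PR = (3, 13, -1); a normal to Π_1 is PQ × PR = (10, -2, 4).
Using P: Π_1 has equation 10x - 2y + 4z = 54.
Foot = X − λn with λ = (n·X − d)/|n|² = (174 − 54)/120 = 1.
Foot = (21, 4, -7) − 1·(10, -2, 4) = (11, 6, -11).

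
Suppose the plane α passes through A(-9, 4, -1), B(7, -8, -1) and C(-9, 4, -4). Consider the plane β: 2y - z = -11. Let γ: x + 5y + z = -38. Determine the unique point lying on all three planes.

AB = (16, -12, 0), AC = (0, 0, -3); a normal to α is AB × AC = (36, 48, 0).
Using A: α has equation 36x + 48y = -132.
Solving the 3×3 linear system 36x + 48y = -132, 2y - z = -11, x + 5y + z = -38 (e.g. by elimination or Cramer's rule, determinant = 204) gives (7, -8, -5).

(7, -8, -5)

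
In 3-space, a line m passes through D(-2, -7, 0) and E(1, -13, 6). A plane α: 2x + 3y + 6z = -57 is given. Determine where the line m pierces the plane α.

(-6, 1, -8)

A direction vector for m is E − D = (3, -6, 6).
Substitute r = (-2, -7, 0) + t(3, -6, 6) into the plane: -25 + 24t = -57, so t = -4/3.
Intersection: (-2, -7, 0) + (-4/3)·(3, -6, 6) = (-6, 1, -8).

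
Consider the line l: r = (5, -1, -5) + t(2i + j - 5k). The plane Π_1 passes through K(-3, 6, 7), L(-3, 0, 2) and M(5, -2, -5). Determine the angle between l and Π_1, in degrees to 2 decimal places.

34.18

KL = (0, -6, -5), KM = (8, -8, -12); a normal to Π_1 is KL × KM = (32, -40, 48).
Using K: Π_1 has equation 32x - 40y + 48z = 0.
sin θ = |n·v| / (|n||v|) = |-216| / (√4928 · √30) = 0.56177.
θ ≈ 34.18°.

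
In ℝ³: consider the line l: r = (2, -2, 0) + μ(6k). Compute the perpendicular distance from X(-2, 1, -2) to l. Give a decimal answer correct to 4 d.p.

Taking (2, -2, 0) on l with direction v = (0, 0, 6): w = X − (2, -2, 0) = (-4, 3, -2), and w × v = (18, 24, 0).
Distance = |w × v| / |v| = √900 / √36 ≈ 5.0000.

5.0000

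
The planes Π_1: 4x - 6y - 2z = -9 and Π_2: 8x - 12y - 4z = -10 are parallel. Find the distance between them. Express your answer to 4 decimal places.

Rescale Π_2 by 1/2: 4x - 6y - 2z = -5. Then distance = |-9 − (-5)| / √56 ≈ 0.5345.

0.5345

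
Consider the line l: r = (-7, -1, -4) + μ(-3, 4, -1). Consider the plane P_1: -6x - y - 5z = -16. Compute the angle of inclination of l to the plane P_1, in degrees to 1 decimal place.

sin θ = |n·v| / (|n||v|) = |19| / (√62 · √26) = 0.47323.
θ ≈ 28.2°.

28.2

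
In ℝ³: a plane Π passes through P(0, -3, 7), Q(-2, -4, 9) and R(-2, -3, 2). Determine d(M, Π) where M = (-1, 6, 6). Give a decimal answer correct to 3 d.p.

8.600

PQ = (-2, -1, 2), PR = (-2, 0, -5); a normal to Π is PQ × PR = (5, -14, -2).
Using P: Π has equation 5x - 14y - 2z = 28.
n·M − d = (5)·(-1) + (-14)·(6) + (-2)·(6) − 28 = -129; |n| = √225.
Distance = |-129| / √225 = 129/√225 ≈ 8.600.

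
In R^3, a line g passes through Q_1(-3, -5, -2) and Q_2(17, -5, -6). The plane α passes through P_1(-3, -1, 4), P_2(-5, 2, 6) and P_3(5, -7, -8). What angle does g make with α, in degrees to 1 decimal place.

A direction vector for g is Q_2 − Q_1 = (20, 0, -4).
P_1P_2 = (-2, 3, 2), P_1P_3 = (8, -6, -12); a normal to α is P_1P_2 × P_1P_3 = (-24, -8, -12).
Using P_1: α has equation -24x - 8y - 12z = 32.
sin θ = |n·v| / (|n||v|) = |-432| / (√784 · √416) = 0.75645.
θ ≈ 49.2°.

49.2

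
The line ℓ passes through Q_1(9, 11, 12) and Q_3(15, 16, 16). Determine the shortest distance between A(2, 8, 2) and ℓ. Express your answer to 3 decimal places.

A direction vector for ℓ is Q_3 − Q_1 = (6, 5, 4).
Taking (9, 11, 12) on ℓ with direction v = (6, 5, 4): w = A − (9, 11, 12) = (-7, -3, -10), and w × v = (38, -32, -17).
Distance = |w × v| / |v| = √2757 / √77 ≈ 5.984.

5.984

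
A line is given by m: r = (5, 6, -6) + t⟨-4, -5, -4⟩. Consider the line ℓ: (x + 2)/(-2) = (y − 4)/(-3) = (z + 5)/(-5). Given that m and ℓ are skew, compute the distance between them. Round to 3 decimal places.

ℓ has direction (-2, -3, -5) through (-2, 4, -5).
Common perpendicular direction n = (-4, -5, -4) × (-2, -3, -5) = (13, -12, 2).
With w = (-2, 4, -5) − (5, 6, -6) = (-7, -2, 1), w · n = -65.
Distance = |w · n| / |n| = |-65| / √317 ≈ 3.651.

3.651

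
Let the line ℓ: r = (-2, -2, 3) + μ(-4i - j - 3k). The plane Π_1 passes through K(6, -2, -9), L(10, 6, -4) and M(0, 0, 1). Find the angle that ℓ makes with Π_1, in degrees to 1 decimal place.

40.7

KL = (4, 8, 5), KM = (-6, 2, 10); a normal to Π_1 is KL × KM = (70, -70, 56).
Using K: Π_1 has equation 70x - 70y + 56z = 56.
sin θ = |n·v| / (|n||v|) = |-378| / (√12936 · √26) = 0.65179.
θ ≈ 40.7°.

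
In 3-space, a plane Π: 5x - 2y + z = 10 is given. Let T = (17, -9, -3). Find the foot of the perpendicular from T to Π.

Foot = T − λn with λ = (n·T − d)/|n|² = (100 − 10)/30 = 3.
Foot = (17, -9, -3) − 3·(5, -2, 1) = (2, -3, -6).

(2, -3, -6)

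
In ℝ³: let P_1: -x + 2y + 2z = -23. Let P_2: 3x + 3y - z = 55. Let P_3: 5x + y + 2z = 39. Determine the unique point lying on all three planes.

(11, 4, -10)

Solving the 3×3 linear system -x + 2y + 2z = -23, 3x + 3y - z = 55, 5x + y + 2z = 39 (e.g. by elimination or Cramer's rule, determinant = -53) gives (11, 4, -10).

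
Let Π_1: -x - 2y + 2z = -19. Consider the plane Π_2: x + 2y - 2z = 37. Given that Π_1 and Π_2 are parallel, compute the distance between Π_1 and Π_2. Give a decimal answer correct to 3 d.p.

6.000

Rescale Π_2 by 1/(-1): -x - 2y + 2z = -37. Then distance = |-19 − (-37)| / √9 ≈ 6.000.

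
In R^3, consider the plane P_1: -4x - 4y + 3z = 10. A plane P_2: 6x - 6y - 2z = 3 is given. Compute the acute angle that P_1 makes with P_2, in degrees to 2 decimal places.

83.83

cos θ = |n₁·n₂| / (|n₁||n₂|) = |-6| / (√41 · √76).
θ = arccos(0.10749) ≈ 83.83°.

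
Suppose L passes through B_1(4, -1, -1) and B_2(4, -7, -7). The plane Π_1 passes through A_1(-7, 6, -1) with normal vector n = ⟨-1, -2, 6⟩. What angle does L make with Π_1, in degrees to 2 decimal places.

26.21

A direction vector for L is B_2 − B_1 = (0, -6, -6).
Π_1: n·r = n·A_1 gives -x - 2y + 6z = -11.
sin θ = |n·v| / (|n||v|) = |-24| / (√41 · √72) = 0.44173.
θ ≈ 26.21°.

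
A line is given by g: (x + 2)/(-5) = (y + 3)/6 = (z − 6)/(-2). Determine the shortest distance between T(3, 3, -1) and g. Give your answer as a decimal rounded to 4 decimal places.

g has direction (-5, 6, -2) through (-2, -3, 6).
Taking (-2, -3, 6) on g with direction v = (-5, 6, -2): w = T − (-2, -3, 6) = (5, 6, -7), and w × v = (30, 45, 60).
Distance = |w × v| / |v| = √6525 / √65 ≈ 10.0192.

10.0192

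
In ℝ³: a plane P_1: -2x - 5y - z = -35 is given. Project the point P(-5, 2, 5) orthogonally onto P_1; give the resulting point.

Foot = P − λn with λ = (n·P − d)/|n|² = (-5 − (-35))/30 = 1.
Foot = (-5, 2, 5) − 1·(-2, -5, -1) = (-3, 7, 6).

(-3, 7, 6)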